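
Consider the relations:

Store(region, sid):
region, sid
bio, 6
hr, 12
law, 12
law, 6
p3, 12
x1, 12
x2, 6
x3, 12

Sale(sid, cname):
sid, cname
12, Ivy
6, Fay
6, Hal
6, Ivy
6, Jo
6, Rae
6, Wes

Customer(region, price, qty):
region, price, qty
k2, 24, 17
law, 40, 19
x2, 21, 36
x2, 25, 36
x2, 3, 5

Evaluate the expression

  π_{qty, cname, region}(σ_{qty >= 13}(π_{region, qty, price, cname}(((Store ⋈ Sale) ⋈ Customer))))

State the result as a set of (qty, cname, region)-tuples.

{(19, Fay, law), (19, Hal, law), (19, Ivy, law), (19, Jo, law), (19, Rae, law), (19, Wes, law), (36, Fay, x2), (36, Hal, x2), (36, Ivy, x2), (36, Jo, x2), (36, Rae, x2), (36, Wes, x2)}

Joining Store and Sale on sid yields {(bio, 6, Fay), (bio, 6, Hal), (bio, 6, Ivy), (bio, 6, Jo), (bio, 6, Rae), (bio, 6, Wes), (hr, 12, Ivy), (law, 12, Ivy), (law, 6, Fay), (law, 6, Hal), (law, 6, Ivy), (law, 6, Jo), (law, 6, Rae), (law, 6, Wes), (p3, 12, Ivy), (x1, 12, Ivy), (x2, 6, Fay), (x2, 6, Hal), (x2, 6, Ivy), (x2, 6, Jo), (x2, 6, Rae), (x2, 6, Wes), (x3, 12, Ivy)}.
Joining (Store ⋈ Sale) and Customer on region yields {(law, 12, Ivy, 40, 19), (law, 6, Fay, 40, 19), (law, 6, Hal, 40, 19), (law, 6, Ivy, 40, 19), (law, 6, Jo, 40, 19), (law, 6, Rae, 40, 19), (law, 6, Wes, 40, 19), (x2, 6, Fay, 21, 36), (x2, 6, Fay, 25, 36), (x2, 6, Fay, 3, 5), (x2, 6, Hal, 21, 36), (x2, 6, Hal, 25, 36), (x2, 6, Hal, 3, 5), (x2, 6, Ivy, 21, 36), (x2, 6, Ivy, 25, 36), (x2, 6, Ivy, 3, 5), (x2, 6, Jo, 21, 36), (x2, 6, Jo, 25, 36), (x2, 6, Jo, 3, 5), (x2, 6, Rae, 21, 36), (x2, 6, Rae, 25, 36), (x2, 6, Rae, 3, 5), (x2, 6, Wes, 21, 36), (x2, 6, Wes, 25, 36), (x2, 6, Wes, 3, 5)}.
π[region, qty, price, cname]: project onto (region, qty, price, cname) (1 duplicate(s) eliminated) → {(law, 19, 40, Fay), (law, 19, 40, Hal), (law, 19, 40, Ivy), (law, 19, 40, Jo), (law, 19, 40, Rae), (law, 19, 40, Wes), (x2, 36, 21, Fay), (x2, 36, 21, Hal), (x2, 36, 21, Ivy), (x2, 36, 21, Jo), (x2, 36, 21, Rae), (x2, 36, 21, Wes), (x2, 36, 25, Fay), (x2, 36, 25, Hal), (x2, 36, 25, Ivy), (x2, 36, 25, Jo), (x2, 36, 25, Rae), (x2, 36, 25, Wes), (x2, 5, 3, Fay), (x2, 5, 3, Hal), (x2, 5, 3, Ivy), (x2, 5, 3, Jo), (x2, 5, 3, Rae), (x2, 5, 3, Wes)}
σ[qty >= 13]: keep tuples satisfying qty >= 13 → {(law, 19, 40, Fay), (law, 19, 40, Hal), (law, 19, 40, Ivy), (law, 19, 40, Jo), (law, 19, 40, Rae), (law, 19, 40, Wes), (x2, 36, 21, Fay), (x2, 36, 21, Hal), (x2, 36, 21, Ivy), (x2, 36, 21, Jo), (x2, 36, 21, Rae), (x2, 36, 21, Wes), (x2, 36, 25, Fay), (x2, 36, 25, Hal), (x2, 36, 25, Ivy), (x2, 36, 25, Jo), (x2, 36, 25, Rae), (x2, 36, 25, Wes)}
π[qty, cname, region]: project onto (qty, cname, region) (6 duplicate(s) eliminated) → {(19, Fay, law), (19, Hal, law), (19, Ivy, law), (19, Jo, law), (19, Rae, law), (19, Wes, law), (36, Fay, x2), (36, Hal, x2), (36, Ivy, x2), (36, Jo, x2), (36, Rae, x2), (36, Wes, x2)}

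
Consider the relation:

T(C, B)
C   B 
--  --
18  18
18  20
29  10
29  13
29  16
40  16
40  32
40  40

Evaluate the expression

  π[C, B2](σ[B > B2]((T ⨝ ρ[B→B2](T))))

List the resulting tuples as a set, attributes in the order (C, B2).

ρ[B→B2]: schema becomes (C, B2); tuples unchanged.
Natural join on C: {(18, 18, 18), (18, 18, 20), (18, 20, 18), (18, 20, 20), (29, 10, 10), (29, 10, 13), (29, 10, 16), (29, 13, 10), (29, 13, 13), (29, 13, 16), (29, 16, 10), (29, 16, 13), (29, 16, 16), (40, 16, 16), (40, 16, 32), (40, 16, 40), (40, 32, 16), (40, 32, 32), (40, 32, 40), (40, 40, 16), (40, 40, 32), (40, 40, 40)}
Apply σ_{B > B2}; surviving tuples: {(18, 20, 18), (29, 13, 10), (29, 16, 10), (29, 16, 13), (40, 32, 16), (40, 40, 16), (40, 40, 32)}
Projecting to C, B2 (2 duplicate(s) eliminated): {(18, 18), (29, 10), (29, 13), (40, 16), (40, 32)}

{(18, 18), (29, 10), (29, 13), (40, 16), (40, 32)}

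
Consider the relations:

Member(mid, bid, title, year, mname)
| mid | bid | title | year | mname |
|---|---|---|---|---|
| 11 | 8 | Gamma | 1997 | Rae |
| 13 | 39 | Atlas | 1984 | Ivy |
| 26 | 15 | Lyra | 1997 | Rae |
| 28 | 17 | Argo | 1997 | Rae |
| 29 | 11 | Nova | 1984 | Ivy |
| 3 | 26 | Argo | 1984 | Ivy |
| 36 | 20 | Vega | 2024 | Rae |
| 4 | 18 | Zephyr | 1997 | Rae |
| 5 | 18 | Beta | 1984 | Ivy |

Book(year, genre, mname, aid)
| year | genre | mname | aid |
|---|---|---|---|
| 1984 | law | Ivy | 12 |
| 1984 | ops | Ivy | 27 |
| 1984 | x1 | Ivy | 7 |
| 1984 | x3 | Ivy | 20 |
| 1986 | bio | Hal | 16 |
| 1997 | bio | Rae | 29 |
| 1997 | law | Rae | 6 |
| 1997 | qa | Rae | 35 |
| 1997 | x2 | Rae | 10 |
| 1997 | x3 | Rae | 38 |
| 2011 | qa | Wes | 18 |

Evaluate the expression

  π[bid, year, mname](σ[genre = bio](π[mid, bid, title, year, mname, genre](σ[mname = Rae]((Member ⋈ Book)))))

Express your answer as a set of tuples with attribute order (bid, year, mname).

{(15, 1997, Rae), (17, 1997, Rae), (18, 1997, Rae), (8, 1997, Rae)}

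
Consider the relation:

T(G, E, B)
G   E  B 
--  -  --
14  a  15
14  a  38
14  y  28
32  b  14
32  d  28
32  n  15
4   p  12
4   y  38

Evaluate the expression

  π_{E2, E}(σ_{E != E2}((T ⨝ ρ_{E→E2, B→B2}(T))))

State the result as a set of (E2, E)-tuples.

{(a, y), (b, d), (b, n), (d, b), (d, n), (n, b), (n, d), (p, y), (y, a), (y, p)}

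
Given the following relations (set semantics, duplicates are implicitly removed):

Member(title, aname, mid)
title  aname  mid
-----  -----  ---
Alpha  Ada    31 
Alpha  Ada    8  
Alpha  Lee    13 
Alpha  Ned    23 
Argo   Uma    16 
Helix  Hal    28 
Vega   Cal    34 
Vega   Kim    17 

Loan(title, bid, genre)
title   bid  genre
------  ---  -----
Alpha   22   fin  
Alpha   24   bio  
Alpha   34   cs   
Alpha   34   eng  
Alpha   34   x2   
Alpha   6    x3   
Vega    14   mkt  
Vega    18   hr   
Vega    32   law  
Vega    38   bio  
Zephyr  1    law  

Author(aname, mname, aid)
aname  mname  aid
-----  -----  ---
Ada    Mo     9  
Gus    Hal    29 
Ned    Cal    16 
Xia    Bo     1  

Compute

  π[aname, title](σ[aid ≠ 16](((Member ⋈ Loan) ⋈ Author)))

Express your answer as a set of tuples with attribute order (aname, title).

{(Ada, Alpha)}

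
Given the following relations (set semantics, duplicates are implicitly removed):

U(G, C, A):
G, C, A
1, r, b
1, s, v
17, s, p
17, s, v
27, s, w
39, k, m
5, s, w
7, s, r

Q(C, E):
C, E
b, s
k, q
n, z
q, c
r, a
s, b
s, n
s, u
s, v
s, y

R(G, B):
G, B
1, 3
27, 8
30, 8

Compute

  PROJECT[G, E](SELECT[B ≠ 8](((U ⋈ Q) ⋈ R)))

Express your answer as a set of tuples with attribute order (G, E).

U ⋈ Q (natural join on C): {(1, r, b, a), (1, s, v, b), (1, s, v, n), (1, s, v, u), (1, s, v, v), (1, s, v, y), (17, s, p, b), (17, s, p, n), (17, s, p, u), (17, s, p, v), (17, s, p, y), (17, s, v, b), (17, s, v, n), (17, s, v, u), (17, s, v, v), (17, s, v, y), (27, s, w, b), (27, s, w, n), (27, s, w, u), (27, s, w, v), (27, s, w, y), (39, k, m, q), (5, s, w, b), (5, s, w, n), (5, s, w, u), (5, s, w, v), (5, s, w, y), (7, s, r, b), (7, s, r, n), (7, s, r, u), (7, s, r, v), (7, s, r, y)}
(U ⋈ Q) ⋈ R (natural join on G): {(1, r, b, a, 3), (1, s, v, b, 3), (1, s, v, n, 3), (1, s, v, u, 3), (1, s, v, v, 3), (1, s, v, y, 3), (27, s, w, b, 8), (27, s, w, n, 8), (27, s, w, u, 8), (27, s, w, v, 8), (27, s, w, y, 8)}
Apply σ_{B ≠ 8}; surviving tuples: {(1, r, b, a, 3), (1, s, v, b, 3), (1, s, v, n, 3), (1, s, v, u, 3), (1, s, v, v, 3), (1, s, v, y, 3)}
π_{G, E} gives {(1, a), (1, b), (1, n), (1, u), (1, v), (1, y)}.

{(1, a), (1, b), (1, n), (1, u), (1, v), (1, y)}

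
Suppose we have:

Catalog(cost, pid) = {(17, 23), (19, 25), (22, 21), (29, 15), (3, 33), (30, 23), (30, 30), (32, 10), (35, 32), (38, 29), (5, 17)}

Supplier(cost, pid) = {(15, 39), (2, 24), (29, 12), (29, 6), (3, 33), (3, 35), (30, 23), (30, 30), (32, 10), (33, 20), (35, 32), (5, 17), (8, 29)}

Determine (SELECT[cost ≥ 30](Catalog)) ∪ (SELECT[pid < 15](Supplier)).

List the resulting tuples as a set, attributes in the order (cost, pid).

Selection cost ≥ 30: {(30, 23), (30, 30), (32, 10), (35, 32), (38, 29)}
Selection pid < 15: {(29, 12), (29, 6), (32, 10)}
Set union of the two operands is {(29, 12), (29, 6), (30, 23), (30, 30), (32, 10), (35, 32), (38, 29)}.

{(29, 12), (29, 6), (30, 23), (30, 30), (32, 10), (35, 32), (38, 29)}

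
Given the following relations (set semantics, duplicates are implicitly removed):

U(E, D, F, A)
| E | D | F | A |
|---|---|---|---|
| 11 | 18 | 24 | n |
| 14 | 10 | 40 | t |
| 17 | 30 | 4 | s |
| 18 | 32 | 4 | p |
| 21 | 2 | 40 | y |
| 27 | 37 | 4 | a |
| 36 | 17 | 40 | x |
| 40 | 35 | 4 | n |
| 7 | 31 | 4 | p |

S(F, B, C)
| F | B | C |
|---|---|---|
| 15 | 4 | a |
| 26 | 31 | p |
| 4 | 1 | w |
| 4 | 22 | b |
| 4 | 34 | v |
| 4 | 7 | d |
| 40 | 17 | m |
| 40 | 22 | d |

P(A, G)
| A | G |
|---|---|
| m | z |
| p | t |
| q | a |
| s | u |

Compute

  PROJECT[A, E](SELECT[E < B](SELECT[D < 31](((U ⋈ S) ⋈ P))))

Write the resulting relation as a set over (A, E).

Natural join on F: {(14, 10, 40, t, 17, m), (14, 10, 40, t, 22, d), (17, 30, 4, s, 1, w), (17, 30, 4, s, 22, b), (17, 30, 4, s, 34, v), (17, 30, 4, s, 7, d), (18, 32, 4, p, 1, w), (18, 32, 4, p, 22, b), (18, 32, 4, p, 34, v), (18, 32, 4, p, 7, d), (21, 2, 40, y, 17, m), (21, 2, 40, y, 22, d), (27, 37, 4, a, 1, w), (27, 37, 4, a, 22, b), (27, 37, 4, a, 34, v), (27, 37, 4, a, 7, d), (36, 17, 40, x, 17, m), (36, 17, 40, x, 22, d), (40, 35, 4, n, 1, w), (40, 35, 4, n, 22, b), (40, 35, 4, n, 34, v), (40, 35, 4, n, 7, d), (7, 31, 4, p, 1, w), (7, 31, 4, p, 22, b), (7, 31, 4, p, 34, v), (7, 31, 4, p, 7, d)}
Natural join on A: {(17, 30, 4, s, 1, w, u), (17, 30, 4, s, 22, b, u), (17, 30, 4, s, 34, v, u), (17, 30, 4, s, 7, d, u), (18, 32, 4, p, 1, w, t), (18, 32, 4, p, 22, b, t), (18, 32, 4, p, 34, v, t), (18, 32, 4, p, 7, d, t), (7, 31, 4, p, 1, w, t), (7, 31, 4, p, 22, b, t), (7, 31, 4, p, 34, v, t), (7, 31, 4, p, 7, d, t)}
Filtering on D < 31 leaves {(17, 30, 4, s, 1, w, u), (17, 30, 4, s, 22, b, u), (17, 30, 4, s, 34, v, u), (17, 30, 4, s, 7, d, u)}.
Filtering on E < B leaves {(17, 30, 4, s, 22, b, u), (17, 30, 4, s, 34, v, u)}.
Projecting to A, E (1 duplicate(s) eliminated): {(s, 17)}

{(s, 17)}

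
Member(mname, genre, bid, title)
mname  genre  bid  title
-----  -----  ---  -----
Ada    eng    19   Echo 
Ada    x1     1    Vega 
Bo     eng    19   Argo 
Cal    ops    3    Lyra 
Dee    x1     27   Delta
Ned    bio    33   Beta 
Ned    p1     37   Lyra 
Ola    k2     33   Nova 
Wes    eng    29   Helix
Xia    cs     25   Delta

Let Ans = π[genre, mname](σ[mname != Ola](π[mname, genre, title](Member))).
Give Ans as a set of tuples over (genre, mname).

Keep only column(s) mname, genre, title: {(Ada, eng, Echo), (Ada, x1, Vega), (Bo, eng, Argo), (Cal, ops, Lyra), (Dee, x1, Delta), (Ned, bio, Beta), (Ned, p1, Lyra), (Ola, k2, Nova), (Wes, eng, Helix), (Xia, cs, Delta)}
Apply σ_{mname != Ola}; surviving tuples: {(Ada, eng, Echo), (Ada, x1, Vega), (Bo, eng, Argo), (Cal, ops, Lyra), (Dee, x1, Delta), (Ned, bio, Beta), (Ned, p1, Lyra), (Wes, eng, Helix), (Xia, cs, Delta)}
Keep only column(s) genre, mname: {(bio, Ned), (cs, Xia), (eng, Ada), (eng, Bo), (eng, Wes), (ops, Cal), (p1, Ned), (x1, Ada), (x1, Dee)}

{(bio, Ned), (cs, Xia), (eng, Ada), (eng, Bo), (eng, Wes), (ops, Cal), (p1, Ned), (x1, Ada), (x1, Dee)}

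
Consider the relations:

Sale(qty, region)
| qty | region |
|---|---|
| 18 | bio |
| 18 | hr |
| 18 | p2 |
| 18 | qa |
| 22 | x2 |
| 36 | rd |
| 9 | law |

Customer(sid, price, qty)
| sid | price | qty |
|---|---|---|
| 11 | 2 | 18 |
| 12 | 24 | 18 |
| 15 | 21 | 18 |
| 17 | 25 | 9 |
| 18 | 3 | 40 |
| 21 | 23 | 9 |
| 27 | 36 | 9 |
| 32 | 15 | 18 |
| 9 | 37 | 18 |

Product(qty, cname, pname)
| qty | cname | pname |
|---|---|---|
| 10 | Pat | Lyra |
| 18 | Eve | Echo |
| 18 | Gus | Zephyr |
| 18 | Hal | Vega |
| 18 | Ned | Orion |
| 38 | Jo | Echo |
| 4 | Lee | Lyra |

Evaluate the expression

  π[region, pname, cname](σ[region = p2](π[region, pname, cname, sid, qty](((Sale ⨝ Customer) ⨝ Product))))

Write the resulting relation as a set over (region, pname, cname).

{(p2, Echo, Eve), (p2, Orion, Ned), (p2, Vega, Hal), (p2, Zephyr, Gus)}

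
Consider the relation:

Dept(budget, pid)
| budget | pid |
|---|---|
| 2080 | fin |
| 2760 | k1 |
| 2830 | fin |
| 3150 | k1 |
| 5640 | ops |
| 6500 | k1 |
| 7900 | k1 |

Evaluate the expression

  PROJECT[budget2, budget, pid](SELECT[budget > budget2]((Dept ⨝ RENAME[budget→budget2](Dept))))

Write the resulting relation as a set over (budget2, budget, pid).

ρ[budget→budget2]: schema becomes (budget2, pid); tuples unchanged.
Joining Dept and RENAME[budget→budget2](Dept) on pid yields {(2080, fin, 2080), (2080, fin, 2830), (2760, k1, 2760), (2760, k1, 3150), (2760, k1, 6500), (2760, k1, 7900), (2830, fin, 2080), (2830, fin, 2830), (3150, k1, 2760), (3150, k1, 3150), (3150, k1, 6500), (3150, k1, 7900), (5640, ops, 5640), (6500, k1, 2760), (6500, k1, 3150), (6500, k1, 6500), (6500, k1, 7900), (7900, k1, 2760), (7900, k1, 3150), (7900, k1, 6500), (7900, k1, 7900)}.
Filtering on budget > budget2 leaves {(2830, fin, 2080), (3150, k1, 2760), (6500, k1, 2760), (6500, k1, 3150), (7900, k1, 2760), (7900, k1, 3150), (7900, k1, 6500)}.
Keep only column(s) budget2, budget, pid: {(2080, 2830, fin), (2760, 3150, k1), (2760, 6500, k1), (2760, 7900, k1), (3150, 6500, k1), (3150, 7900, k1), (6500, 7900, k1)}

{(2080, 2830, fin), (2760, 3150, k1), (2760, 6500, k1), (2760, 7900, k1), (3150, 6500, k1), (3150, 7900, k1), (6500, 7900, k1)}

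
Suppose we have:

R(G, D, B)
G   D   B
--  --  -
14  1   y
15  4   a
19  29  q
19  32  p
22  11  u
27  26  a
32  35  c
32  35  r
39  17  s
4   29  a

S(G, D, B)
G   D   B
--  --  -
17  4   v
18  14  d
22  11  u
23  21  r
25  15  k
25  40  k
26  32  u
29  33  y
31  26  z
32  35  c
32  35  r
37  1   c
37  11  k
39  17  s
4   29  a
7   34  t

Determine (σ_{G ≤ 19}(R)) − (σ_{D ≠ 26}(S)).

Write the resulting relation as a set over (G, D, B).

σ[G ≤ 19]: keep tuples satisfying G ≤ 19 → {(14, 1, y), (15, 4, a), (19, 29, q), (19, 32, p), (4, 29, a)}
σ[D ≠ 26]: keep tuples satisfying D ≠ 26 → {(17, 4, v), (18, 14, d), (22, 11, u), (23, 21, r), (25, 15, k), (25, 40, k), (26, 32, u), (29, 33, y), (32, 35, c), (32, 35, r), (37, 1, c), (37, 11, k), (39, 17, s), (4, 29, a), (7, 34, t)}
Set difference of the two operands is {(14, 1, y), (15, 4, a), (19, 29, q), (19, 32, p)}.

{(14, 1, y), (15, 4, a), (19, 29, q), (19, 32, p)}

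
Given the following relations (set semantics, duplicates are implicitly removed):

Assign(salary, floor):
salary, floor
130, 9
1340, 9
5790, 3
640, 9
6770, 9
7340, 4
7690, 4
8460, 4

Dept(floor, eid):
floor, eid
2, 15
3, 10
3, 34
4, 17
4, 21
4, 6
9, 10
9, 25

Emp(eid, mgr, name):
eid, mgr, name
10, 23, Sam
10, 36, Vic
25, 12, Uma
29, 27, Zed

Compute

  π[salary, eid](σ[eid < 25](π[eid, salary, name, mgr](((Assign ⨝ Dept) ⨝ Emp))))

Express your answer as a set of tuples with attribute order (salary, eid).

{(130, 10), (1340, 10), (5790, 10), (640, 10), (6770, 10)}

Assign ⋈ Dept (natural join on floor): {(130, 9, 10), (130, 9, 25), (1340, 9, 10), (1340, 9, 25), (5790, 3, 10), (5790, 3, 34), (640, 9, 10), (640, 9, 25), (6770, 9, 10), (6770, 9, 25), (7340, 4, 17), (7340, 4, 21), (7340, 4, 6), (7690, 4, 17), (7690, 4, 21), (7690, 4, 6), (8460, 4, 17), (8460, 4, 21), (8460, 4, 6)}
(Assign ⨝ Dept) ⋈ Emp (natural join on eid): {(130, 9, 10, 23, Sam), (130, 9, 10, 36, Vic), (130, 9, 25, 12, Uma), (1340, 9, 10, 23, Sam), (1340, 9, 10, 36, Vic), (1340, 9, 25, 12, Uma), (5790, 3, 10, 23, Sam), (5790, 3, 10, 36, Vic), (640, 9, 10, 23, Sam), (640, 9, 10, 36, Vic), (640, 9, 25, 12, Uma), (6770, 9, 10, 23, Sam), (6770, 9, 10, 36, Vic), (6770, 9, 25, 12, Uma)}
π[eid, salary, name, mgr]: project onto (eid, salary, name, mgr) → {(10, 130, Sam, 23), (10, 130, Vic, 36), (10, 1340, Sam, 23), (10, 1340, Vic, 36), (10, 5790, Sam, 23), (10, 5790, Vic, 36), (10, 640, Sam, 23), (10, 640, Vic, 36), (10, 6770, Sam, 23), (10, 6770, Vic, 36), (25, 130, Uma, 12), (25, 1340, Uma, 12), (25, 640, Uma, 12), (25, 6770, Uma, 12)}
Apply σ_{eid < 25}; surviving tuples: {(10, 130, Sam, 23), (10, 130, Vic, 36), (10, 1340, Sam, 23), (10, 1340, Vic, 36), (10, 5790, Sam, 23), (10, 5790, Vic, 36), (10, 640, Sam, 23), (10, 640, Vic, 36), (10, 6770, Sam, 23), (10, 6770, Vic, 36)}
π[salary, eid]: project onto (salary, eid) (5 duplicate(s) eliminated) → {(130, 10), (1340, 10), (5790, 10), (640, 10), (6770, 10)}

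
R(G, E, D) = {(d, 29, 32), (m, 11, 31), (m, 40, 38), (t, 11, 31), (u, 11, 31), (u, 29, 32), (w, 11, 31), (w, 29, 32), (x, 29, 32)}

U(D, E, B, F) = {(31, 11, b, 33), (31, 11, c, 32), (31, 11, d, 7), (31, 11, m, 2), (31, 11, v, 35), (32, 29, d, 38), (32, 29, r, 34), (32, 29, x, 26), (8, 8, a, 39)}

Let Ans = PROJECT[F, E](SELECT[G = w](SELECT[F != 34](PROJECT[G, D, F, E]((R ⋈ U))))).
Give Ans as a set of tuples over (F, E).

{(2, 11), (26, 29), (32, 11), (33, 11), (35, 11), (38, 29), (7, 11)}

Joining R and U on E, D yields {(d, 29, 32, d, 38), (d, 29, 32, r, 34), (d, 29, 32, x, 26), (m, 11, 31, b, 33), (m, 11, 31, c, 32), (m, 11, 31, d, 7), (m, 11, 31, m, 2), (m, 11, 31, v, 35), (t, 11, 31, b, 33), (t, 11, 31, c, 32), (t, 11, 31, d, 7), (t, 11, 31, m, 2), (t, 11, 31, v, 35), (u, 11, 31, b, 33), (u, 11, 31, c, 32), (u, 11, 31, d, 7), (u, 11, 31, m, 2), (u, 11, 31, v, 35), (u, 29, 32, d, 38), (u, 29, 32, r, 34), (u, 29, 32, x, 26), (w, 11, 31, b, 33), (w, 11, 31, c, 32), (w, 11, 31, d, 7), (w, 11, 31, m, 2), (w, 11, 31, v, 35), (w, 29, 32, d, 38), (w, 29, 32, r, 34), (w, 29, 32, x, 26), (x, 29, 32, d, 38), (x, 29, 32, r, 34), (x, 29, 32, x, 26)}.
Keep only column(s) G, D, F, E: {(d, 32, 26, 29), (d, 32, 34, 29), (d, 32, 38, 29), (m, 31, 2, 11), (m, 31, 32, 11), (m, 31, 33, 11), (m, 31, 35, 11), (m, 31, 7, 11), (t, 31, 2, 11), (t, 31, 32, 11), (t, 31, 33, 11), (t, 31, 35, 11), (t, 31, 7, 11), (u, 31, 2, 11), (u, 31, 32, 11), (u, 31, 33, 11), (u, 31, 35, 11), (u, 31, 7, 11), (u, 32, 26, 29), (u, 32, 34, 29), (u, 32, 38, 29), (w, 31, 2, 11), (w, 31, 32, 11), (w, 31, 33, 11), (w, 31, 35, 11), (w, 31, 7, 11), (w, 32, 26, 29), (w, 32, 34, 29), (w, 32, 38, 29), (x, 32, 26, 29), (x, 32, 34, 29), (x, 32, 38, 29)}
Selection F != 34: {(d, 32, 26, 29), (d, 32, 38, 29), (m, 31, 2, 11), (m, 31, 32, 11), (m, 31, 33, 11), (m, 31, 35, 11), (m, 31, 7, 11), (t, 31, 2, 11), (t, 31, 32, 11), (t, 31, 33, 11), (t, 31, 35, 11), (t, 31, 7, 11), (u, 31, 2, 11), (u, 31, 32, 11), (u, 31, 33, 11), (u, 31, 35, 11), (u, 31, 7, 11), (u, 32, 26, 29), (u, 32, 38, 29), (w, 31, 2, 11), (w, 31, 32, 11), (w, 31, 33, 11), (w, 31, 35, 11), (w, 31, 7, 11), (w, 32, 26, 29), (w, 32, 38, 29), (x, 32, 26, 29), (x, 32, 38, 29)}
Selection G = w: {(w, 31, 2, 11), (w, 31, 32, 11), (w, 31, 33, 11), (w, 31, 35, 11), (w, 31, 7, 11), (w, 32, 26, 29), (w, 32, 38, 29)}
Keep only column(s) F, E: {(2, 11), (26, 29), (32, 11), (33, 11), (35, 11), (38, 29), (7, 11)}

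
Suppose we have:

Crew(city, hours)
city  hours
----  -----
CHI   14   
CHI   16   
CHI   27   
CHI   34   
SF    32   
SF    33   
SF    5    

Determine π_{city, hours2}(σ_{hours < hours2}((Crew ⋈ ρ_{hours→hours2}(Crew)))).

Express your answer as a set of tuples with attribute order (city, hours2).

ρ[hours→hours2]: schema becomes (city, hours2); tuples unchanged.
Natural join on city: {(CHI, 14, 14), (CHI, 14, 16), (CHI, 14, 27), (CHI, 14, 34), (CHI, 16, 14), (CHI, 16, 16), (CHI, 16, 27), (CHI, 16, 34), (CHI, 27, 14), (CHI, 27, 16), (CHI, 27, 27), (CHI, 27, 34), (CHI, 34, 14), (CHI, 34, 16), (CHI, 34, 27), (CHI, 34, 34), (SF, 32, 32), (SF, 32, 33), (SF, 32, 5), (SF, 33, 32), (SF, 33, 33), (SF, 33, 5), (SF, 5, 32), (SF, 5, 33), (SF, 5, 5)}
Selection hours < hours2: {(CHI, 14, 16), (CHI, 14, 27), (CHI, 14, 34), (CHI, 16, 27), (CHI, 16, 34), (CHI, 27, 34), (SF, 32, 33), (SF, 5, 32), (SF, 5, 33)}
Keep only column(s) city, hours2 (4 duplicate(s) eliminated): {(CHI, 16), (CHI, 27), (CHI, 34), (SF, 32), (SF, 33)}

{(CHI, 16), (CHI, 27), (CHI, 34), (SF, 32), (SF, 33)}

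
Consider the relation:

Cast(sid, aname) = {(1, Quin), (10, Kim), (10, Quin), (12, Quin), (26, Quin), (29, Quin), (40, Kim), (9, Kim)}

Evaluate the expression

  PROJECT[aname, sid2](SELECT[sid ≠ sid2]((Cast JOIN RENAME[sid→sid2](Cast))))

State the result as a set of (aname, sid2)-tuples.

ρ[sid→sid2]: schema becomes (sid2, aname); tuples unchanged.
Joining Cast and RENAME[sid→sid2](Cast) on aname yields {(1, Quin, 1), (1, Quin, 10), (1, Quin, 12), (1, Quin, 26), (1, Quin, 29), (10, Kim, 10), (10, Kim, 40), (10, Kim, 9), (10, Quin, 1), (10, Quin, 10), (10, Quin, 12), (10, Quin, 26), (10, Quin, 29), (12, Quin, 1), (12, Quin, 10), (12, Quin, 12), (12, Quin, 26), (12, Quin, 29), (26, Quin, 1), (26, Quin, 10), (26, Quin, 12), (26, Quin, 26), (26, Quin, 29), (29, Quin, 1), (29, Quin, 10), (29, Quin, 12), (29, Quin, 26), (29, Quin, 29), (40, Kim, 10), (40, Kim, 40), (40, Kim, 9), (9, Kim, 10), (9, Kim, 40), (9, Kim, 9)}.
Filtering on sid ≠ sid2 leaves {(1, Quin, 10), (1, Quin, 12), (1, Quin, 26), (1, Quin, 29), (10, Kim, 40), (10, Kim, 9), (10, Quin, 1), (10, Quin, 12), (10, Quin, 26), (10, Quin, 29), (12, Quin, 1), (12, Quin, 10), (12, Quin, 26), (12, Quin, 29), (26, Quin, 1), (26, Quin, 10), (26, Quin, 12), (26, Quin, 29), (29, Quin, 1), (29, Quin, 10), (29, Quin, 12), (29, Quin, 26), (40, Kim, 10), (40, Kim, 9), (9, Kim, 10), (9, Kim, 40)}.
π_{aname, sid2} gives {(Kim, 10), (Kim, 40), (Kim, 9), (Quin, 1), (Quin, 10), (Quin, 12), (Quin, 26), (Quin, 29)} (18 duplicate(s) eliminated).

{(Kim, 10), (Kim, 40), (Kim, 9), (Quin, 1), (Quin, 10), (Quin, 12), (Quin, 26), (Quin, 29)}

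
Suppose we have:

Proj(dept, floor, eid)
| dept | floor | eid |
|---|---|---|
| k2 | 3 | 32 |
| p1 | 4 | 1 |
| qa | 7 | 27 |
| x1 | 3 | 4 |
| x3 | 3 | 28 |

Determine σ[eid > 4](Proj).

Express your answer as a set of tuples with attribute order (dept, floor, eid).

{(k2, 3, 32), (qa, 7, 27), (x3, 3, 28)}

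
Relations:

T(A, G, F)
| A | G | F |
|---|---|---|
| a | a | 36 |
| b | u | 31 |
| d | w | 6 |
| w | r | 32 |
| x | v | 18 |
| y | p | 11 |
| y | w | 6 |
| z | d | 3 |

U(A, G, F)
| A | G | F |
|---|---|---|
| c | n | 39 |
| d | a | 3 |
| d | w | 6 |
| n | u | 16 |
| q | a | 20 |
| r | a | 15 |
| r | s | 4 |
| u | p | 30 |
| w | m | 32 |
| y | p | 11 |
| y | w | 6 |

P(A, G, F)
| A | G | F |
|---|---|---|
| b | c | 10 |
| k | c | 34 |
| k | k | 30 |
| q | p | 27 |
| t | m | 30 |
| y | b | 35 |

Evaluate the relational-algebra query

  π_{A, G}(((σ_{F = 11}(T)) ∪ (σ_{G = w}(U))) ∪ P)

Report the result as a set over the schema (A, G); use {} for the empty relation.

{(b, c), (d, w), (k, c), (k, k), (q, p), (t, m), (y, b), (y, p), (y, w)}

Filtering on F = 11 leaves {(y, p, 11)}.
Filtering on G = w leaves {(d, w, 6), (y, w, 6)}.
Union: {(y, p, 11)} with {(d, w, 6), (y, w, 6)} → {(d, w, 6), (y, p, 11), (y, w, 6)}
Union: {(d, w, 6), (y, p, 11), (y, w, 6)} with {(b, c, 10), (k, c, 34), (k, k, 30), (q, p, 27), (t, m, 30), (y, b, 35)} → {(b, c, 10), (d, w, 6), (k, c, 34), (k, k, 30), (q, p, 27), (t, m, 30), (y, b, 35), (y, p, 11), (y, w, 6)}
Projecting to A, G: {(b, c), (d, w), (k, c), (k, k), (q, p), (t, m), (y, b), (y, p), (y, w)}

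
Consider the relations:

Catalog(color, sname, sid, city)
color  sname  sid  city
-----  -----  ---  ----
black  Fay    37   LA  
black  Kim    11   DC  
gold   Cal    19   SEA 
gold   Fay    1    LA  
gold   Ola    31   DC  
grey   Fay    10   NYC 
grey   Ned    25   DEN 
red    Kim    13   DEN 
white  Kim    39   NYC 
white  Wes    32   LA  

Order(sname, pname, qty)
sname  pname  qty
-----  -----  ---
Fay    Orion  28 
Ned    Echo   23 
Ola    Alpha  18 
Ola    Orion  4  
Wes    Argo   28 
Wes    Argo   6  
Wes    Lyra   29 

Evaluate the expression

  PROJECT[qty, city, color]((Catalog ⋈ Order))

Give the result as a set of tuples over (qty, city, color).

{(18, DC, gold), (23, DEN, grey), (28, LA, black), (28, LA, gold), (28, LA, white), (28, NYC, grey), (29, LA, white), (4, DC, gold), (6, LA, white)}

Joining Catalog and Order on sname yields {(black, Fay, 37, LA, Orion, 28), (gold, Fay, 1, LA, Orion, 28), (gold, Ola, 31, DC, Alpha, 18), (gold, Ola, 31, DC, Orion, 4), (grey, Fay, 10, NYC, Orion, 28), (grey, Ned, 25, DEN, Echo, 23), (white, Wes, 32, LA, Argo, 28), (white, Wes, 32, LA, Argo, 6), (white, Wes, 32, LA, Lyra, 29)}.
π[qty, city, color]: project onto (qty, city, color) → {(18, DC, gold), (23, DEN, grey), (28, LA, black), (28, LA, gold), (28, LA, white), (28, NYC, grey), (29, LA, white), (4, DC, gold), (6, LA, white)}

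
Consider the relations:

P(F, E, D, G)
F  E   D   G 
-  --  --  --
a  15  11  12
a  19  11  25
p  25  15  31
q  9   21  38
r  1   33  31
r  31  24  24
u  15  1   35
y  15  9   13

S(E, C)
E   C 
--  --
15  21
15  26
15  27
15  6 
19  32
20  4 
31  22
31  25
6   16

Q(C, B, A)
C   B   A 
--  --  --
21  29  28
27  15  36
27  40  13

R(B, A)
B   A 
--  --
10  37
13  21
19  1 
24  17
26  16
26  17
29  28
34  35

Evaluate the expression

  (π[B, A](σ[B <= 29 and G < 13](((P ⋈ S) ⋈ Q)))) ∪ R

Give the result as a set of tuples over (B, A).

{(10, 37), (13, 21), (15, 36), (19, 1), (24, 17), (26, 16), (26, 17), (29, 28), (34, 35)}

Joining P and S on E yields {(a, 15, 11, 12, 21), (a, 15, 11, 12, 26), (a, 15, 11, 12, 27), (a, 15, 11, 12, 6), (a, 19, 11, 25, 32), (r, 31, 24, 24, 22), (r, 31, 24, 24, 25), (u, 15, 1, 35, 21), (u, 15, 1, 35, 26), (u, 15, 1, 35, 27), (u, 15, 1, 35, 6), (y, 15, 9, 13, 21), (y, 15, 9, 13, 26), (y, 15, 9, 13, 27), (y, 15, 9, 13, 6)}.
Joining (P ⋈ S) and Q on C yields {(a, 15, 11, 12, 21, 29, 28), (a, 15, 11, 12, 27, 15, 36), (a, 15, 11, 12, 27, 40, 13), (u, 15, 1, 35, 21, 29, 28), (u, 15, 1, 35, 27, 15, 36), (u, 15, 1, 35, 27, 40, 13), (y, 15, 9, 13, 21, 29, 28), (y, 15, 9, 13, 27, 15, 36), (y, 15, 9, 13, 27, 40, 13)}.
Filtering on B <= 29 and G < 13 leaves {(a, 15, 11, 12, 21, 29, 28), (a, 15, 11, 12, 27, 15, 36)}.
Keep only column(s) B, A: {(15, 36), (29, 28)}
Set union of the two operands is {(10, 37), (13, 21), (15, 36), (19, 1), (24, 17), (26, 16), (26, 17), (29, 28), (34, 35)}.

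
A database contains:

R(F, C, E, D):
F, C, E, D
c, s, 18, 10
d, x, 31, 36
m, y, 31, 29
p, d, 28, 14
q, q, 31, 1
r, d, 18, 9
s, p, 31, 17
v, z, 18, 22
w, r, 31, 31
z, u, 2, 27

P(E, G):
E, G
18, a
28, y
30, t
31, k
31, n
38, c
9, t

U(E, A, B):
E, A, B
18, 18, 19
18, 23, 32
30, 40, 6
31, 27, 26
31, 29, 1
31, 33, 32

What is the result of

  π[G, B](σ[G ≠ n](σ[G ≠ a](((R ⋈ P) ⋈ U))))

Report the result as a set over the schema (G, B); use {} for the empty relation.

{(k, 1), (k, 26), (k, 32)}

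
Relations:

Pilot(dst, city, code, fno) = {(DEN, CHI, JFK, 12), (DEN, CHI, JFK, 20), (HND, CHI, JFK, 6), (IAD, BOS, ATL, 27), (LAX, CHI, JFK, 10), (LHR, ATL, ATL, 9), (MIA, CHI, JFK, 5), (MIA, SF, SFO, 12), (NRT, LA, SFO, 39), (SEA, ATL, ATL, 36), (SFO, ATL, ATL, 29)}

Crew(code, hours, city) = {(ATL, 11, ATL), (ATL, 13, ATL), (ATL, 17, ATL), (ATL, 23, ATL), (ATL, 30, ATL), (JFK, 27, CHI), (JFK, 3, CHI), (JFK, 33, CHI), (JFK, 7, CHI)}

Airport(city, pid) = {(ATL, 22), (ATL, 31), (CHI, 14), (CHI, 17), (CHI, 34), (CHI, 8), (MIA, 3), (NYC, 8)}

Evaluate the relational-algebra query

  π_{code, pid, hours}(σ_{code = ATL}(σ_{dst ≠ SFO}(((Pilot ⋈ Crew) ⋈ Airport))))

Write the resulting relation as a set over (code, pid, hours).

{(ATL, 22, 11), (ATL, 22, 13), (ATL, 22, 17), (ATL, 22, 23), (ATL, 22, 30), (ATL, 31, 11), (ATL, 31, 13), (ATL, 31, 17), (ATL, 31, 23), (ATL, 31, 30)}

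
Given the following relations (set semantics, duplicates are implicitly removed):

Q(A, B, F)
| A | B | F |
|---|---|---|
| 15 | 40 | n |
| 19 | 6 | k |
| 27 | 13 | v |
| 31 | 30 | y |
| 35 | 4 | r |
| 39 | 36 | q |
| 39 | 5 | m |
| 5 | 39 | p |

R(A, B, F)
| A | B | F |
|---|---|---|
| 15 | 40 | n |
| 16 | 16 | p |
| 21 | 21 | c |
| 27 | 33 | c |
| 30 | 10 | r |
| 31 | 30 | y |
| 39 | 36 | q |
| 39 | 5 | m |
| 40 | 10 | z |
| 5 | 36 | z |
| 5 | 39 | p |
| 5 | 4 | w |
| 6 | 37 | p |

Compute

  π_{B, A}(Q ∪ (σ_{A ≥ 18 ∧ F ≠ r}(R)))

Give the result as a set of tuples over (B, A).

σ[A ≥ 18 ∧ F ≠ r]: keep tuples satisfying A ≥ 18 ∧ F ≠ r → {(21, 21, c), (27, 33, c), (31, 30, y), (39, 36, q), (39, 5, m), (40, 10, z)}
Union: {(15, 40, n), (19, 6, k), (27, 13, v), (31, 30, y), (35, 4, r), (39, 36, q), (39, 5, m), (5, 39, p)} with {(21, 21, c), (27, 33, c), (31, 30, y), (39, 36, q), (39, 5, m), (40, 10, z)} → {(15, 40, n), (19, 6, k), (21, 21, c), (27, 13, v), (27, 33, c), (31, 30, y), (35, 4, r), (39, 36, q), (39, 5, m), (40, 10, z), (5, 39, p)}
Projecting to B, A: {(10, 40), (13, 27), (21, 21), (30, 31), (33, 27), (36, 39), (39, 5), (4, 35), (40, 15), (5, 39), (6, 19)}

{(10, 40), (13, 27), (21, 21), (30, 31), (33, 27), (36, 39), (39, 5), (4, 35), (40, 15), (5, 39), (6, 19)}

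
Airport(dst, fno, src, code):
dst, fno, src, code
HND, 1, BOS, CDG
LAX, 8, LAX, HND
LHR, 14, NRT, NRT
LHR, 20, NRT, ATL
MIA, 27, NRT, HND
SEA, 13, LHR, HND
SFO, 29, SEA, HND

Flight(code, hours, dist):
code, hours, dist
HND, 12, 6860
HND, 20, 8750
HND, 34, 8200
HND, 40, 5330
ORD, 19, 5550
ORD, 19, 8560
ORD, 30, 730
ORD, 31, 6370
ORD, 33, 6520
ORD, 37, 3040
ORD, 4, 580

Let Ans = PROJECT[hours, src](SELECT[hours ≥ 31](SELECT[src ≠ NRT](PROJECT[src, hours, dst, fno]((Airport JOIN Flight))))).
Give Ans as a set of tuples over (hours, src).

{(34, LAX), (34, LHR), (34, SEA), (40, LAX), (40, LHR), (40, SEA)}

Airport ⋈ Flight (natural join on code): {(LAX, 8, LAX, HND, 12, 6860), (LAX, 8, LAX, HND, 20, 8750), (LAX, 8, LAX, HND, 34, 8200), (LAX, 8, LAX, HND, 40, 5330), (MIA, 27, NRT, HND, 12, 6860), (MIA, 27, NRT, HND, 20, 8750), (MIA, 27, NRT, HND, 34, 8200), (MIA, 27, NRT, HND, 40, 5330), (SEA, 13, LHR, HND, 12, 6860), (SEA, 13, LHR, HND, 20, 8750), (SEA, 13, LHR, HND, 34, 8200), (SEA, 13, LHR, HND, 40, 5330), (SFO, 29, SEA, HND, 12, 6860), (SFO, 29, SEA, HND, 20, 8750), (SFO, 29, SEA, HND, 34, 8200), (SFO, 29, SEA, HND, 40, 5330)}
π_{src, hours, dst, fno} gives {(LAX, 12, LAX, 8), (LAX, 20, LAX, 8), (LAX, 34, LAX, 8), (LAX, 40, LAX, 8), (LHR, 12, SEA, 13), (LHR, 20, SEA, 13), (LHR, 34, SEA, 13), (LHR, 40, SEA, 13), (NRT, 12, MIA, 27), (NRT, 20, MIA, 27), (NRT, 34, MIA, 27), (NRT, 40, MIA, 27), (SEA, 12, SFO, 29), (SEA, 20, SFO, 29), (SEA, 34, SFO, 29), (SEA, 40, SFO, 29)}.
Apply σ_{src ≠ NRT}; surviving tuples: {(LAX, 12, LAX, 8), (LAX, 20, LAX, 8), (LAX, 34, LAX, 8), (LAX, 40, LAX, 8), (LHR, 12, SEA, 13), (LHR, 20, SEA, 13), (LHR, 34, SEA, 13), (LHR, 40, SEA, 13), (SEA, 12, SFO, 29), (SEA, 20, SFO, 29), (SEA, 34, SFO, 29), (SEA, 40, SFO, 29)}
Apply σ_{hours ≥ 31}; surviving tuples: {(LAX, 34, LAX, 8), (LAX, 40, LAX, 8), (LHR, 34, SEA, 13), (LHR, 40, SEA, 13), (SEA, 34, SFO, 29), (SEA, 40, SFO, 29)}
π_{hours, src} gives {(34, LAX), (34, LHR), (34, SEA), (40, LAX), (40, LHR), (40, SEA)}.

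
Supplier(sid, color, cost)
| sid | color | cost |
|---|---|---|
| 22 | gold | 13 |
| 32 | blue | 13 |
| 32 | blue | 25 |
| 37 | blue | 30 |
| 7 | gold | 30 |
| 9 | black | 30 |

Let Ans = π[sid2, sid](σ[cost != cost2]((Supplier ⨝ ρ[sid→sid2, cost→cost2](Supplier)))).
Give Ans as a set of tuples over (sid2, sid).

ρ[sid→sid2, cost→cost2]: schema becomes (sid2, color, cost2); tuples unchanged.
Joining Supplier and ρ[sid→sid2, cost→cost2](Supplier) on color yields {(22, gold, 13, 22, 13), (22, gold, 13, 7, 30), (32, blue, 13, 32, 13), (32, blue, 13, 32, 25), (32, blue, 13, 37, 30), (32, blue, 25, 32, 13), (32, blue, 25, 32, 25), (32, blue, 25, 37, 30), (37, blue, 30, 32, 13), (37, blue, 30, 32, 25), (37, blue, 30, 37, 30), (7, gold, 30, 22, 13), (7, gold, 30, 7, 30), (9, black, 30, 9, 30)}.
Selection cost != cost2: {(22, gold, 13, 7, 30), (32, blue, 13, 32, 25), (32, blue, 13, 37, 30), (32, blue, 25, 32, 13), (32, blue, 25, 37, 30), (37, blue, 30, 32, 13), (37, blue, 30, 32, 25), (7, gold, 30, 22, 13)}
Projecting to sid2, sid (3 duplicate(s) eliminated): {(22, 7), (32, 32), (32, 37), (37, 32), (7, 22)}

{(22, 7), (32, 32), (32, 37), (37, 32), (7, 22)}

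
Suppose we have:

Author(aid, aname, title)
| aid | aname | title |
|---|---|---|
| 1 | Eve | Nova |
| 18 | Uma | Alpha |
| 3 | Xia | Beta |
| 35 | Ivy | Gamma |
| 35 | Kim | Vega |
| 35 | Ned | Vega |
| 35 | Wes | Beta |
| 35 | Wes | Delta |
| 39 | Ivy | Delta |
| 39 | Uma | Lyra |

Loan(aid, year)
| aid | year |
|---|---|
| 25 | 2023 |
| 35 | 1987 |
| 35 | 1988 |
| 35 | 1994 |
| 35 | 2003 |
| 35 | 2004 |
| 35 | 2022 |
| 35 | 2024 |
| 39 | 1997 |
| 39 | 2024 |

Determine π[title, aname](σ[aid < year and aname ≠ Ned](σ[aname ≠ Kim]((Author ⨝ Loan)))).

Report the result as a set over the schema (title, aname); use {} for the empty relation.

{(Beta, Wes), (Delta, Ivy), (Delta, Wes), (Gamma, Ivy), (Lyra, Uma)}

Joining Author and Loan on aid yields {(35, Ivy, Gamma, 1987), (35, Ivy, Gamma, 1988), (35, Ivy, Gamma, 1994), (35, Ivy, Gamma, 2003), (35, Ivy, Gamma, 2004), (35, Ivy, Gamma, 2022), (35, Ivy, Gamma, 2024), (35, Kim, Vega, 1987), (35, Kim, Vega, 1988), (35, Kim, Vega, 1994), (35, Kim, Vega, 2003), (35, Kim, Vega, 2004), (35, Kim, Vega, 2022), (35, Kim, Vega, 2024), (35, Ned, Vega, 1987), (35, Ned, Vega, 1988), (35, Ned, Vega, 1994), (35, Ned, Vega, 2003), (35, Ned, Vega, 2004), (35, Ned, Vega, 2022), (35, Ned, Vega, 2024), (35, Wes, Beta, 1987), (35, Wes, Beta, 1988), (35, Wes, Beta, 1994), (35, Wes, Beta, 2003), (35, Wes, Beta, 2004), (35, Wes, Beta, 2022), (35, Wes, Beta, 2024), (35, Wes, Delta, 1987), (35, Wes, Delta, 1988), (35, Wes, Delta, 1994), (35, Wes, Delta, 2003), (35, Wes, Delta, 2004), (35, Wes, Delta, 2022), (35, Wes, Delta, 2024), (39, Ivy, Delta, 1997), (39, Ivy, Delta, 2024), (39, Uma, Lyra, 1997), (39, Uma, Lyra, 2024)}.
Apply σ_{aname ≠ Kim}; surviving tuples: {(35, Ivy, Gamma, 1987), (35, Ivy, Gamma, 1988), (35, Ivy, Gamma, 1994), (35, Ivy, Gamma, 2003), (35, Ivy, Gamma, 2004), (35, Ivy, Gamma, 2022), (35, Ivy, Gamma, 2024), (35, Ned, Vega, 1987), (35, Ned, Vega, 1988), (35, Ned, Vega, 1994), (35, Ned, Vega, 2003), (35, Ned, Vega, 2004), (35, Ned, Vega, 2022), (35, Ned, Vega, 2024), (35, Wes, Beta, 1987), (35, Wes, Beta, 1988), (35, Wes, Beta, 1994), (35, Wes, Beta, 2003), (35, Wes, Beta, 2004), (35, Wes, Beta, 2022), (35, Wes, Beta, 2024), (35, Wes, Delta, 1987), (35, Wes, Delta, 1988), (35, Wes, Delta, 1994), (35, Wes, Delta, 2003), (35, Wes, Delta, 2004), (35, Wes, Delta, 2022), (35, Wes, Delta, 2024), (39, Ivy, Delta, 1997), (39, Ivy, Delta, 2024), (39, Uma, Lyra, 1997), (39, Uma, Lyra, 2024)}
Apply σ_{aid < year and aname ≠ Ned}; surviving tuples: {(35, Ivy, Gamma, 1987), (35, Ivy, Gamma, 1988), (35, Ivy, Gamma, 1994), (35, Ivy, Gamma, 2003), (35, Ivy, Gamma, 2004), (35, Ivy, Gamma, 2022), (35, Ivy, Gamma, 2024), (35, Wes, Beta, 1987), (35, Wes, Beta, 1988), (35, Wes, Beta, 1994), (35, Wes, Beta, 2003), (35, Wes, Beta, 2004), (35, Wes, Beta, 2022), (35, Wes, Beta, 2024), (35, Wes, Delta, 1987), (35, Wes, Delta, 1988), (35, Wes, Delta, 1994), (35, Wes, Delta, 2003), (35, Wes, Delta, 2004), (35, Wes, Delta, 2022), (35, Wes, Delta, 2024), (39, Ivy, Delta, 1997), (39, Ivy, Delta, 2024), (39, Uma, Lyra, 1997), (39, Uma, Lyra, 2024)}
Keep only column(s) title, aname (20 duplicate(s) eliminated): {(Beta, Wes), (Delta, Ivy), (Delta, Wes), (Gamma, Ivy), (Lyra, Uma)}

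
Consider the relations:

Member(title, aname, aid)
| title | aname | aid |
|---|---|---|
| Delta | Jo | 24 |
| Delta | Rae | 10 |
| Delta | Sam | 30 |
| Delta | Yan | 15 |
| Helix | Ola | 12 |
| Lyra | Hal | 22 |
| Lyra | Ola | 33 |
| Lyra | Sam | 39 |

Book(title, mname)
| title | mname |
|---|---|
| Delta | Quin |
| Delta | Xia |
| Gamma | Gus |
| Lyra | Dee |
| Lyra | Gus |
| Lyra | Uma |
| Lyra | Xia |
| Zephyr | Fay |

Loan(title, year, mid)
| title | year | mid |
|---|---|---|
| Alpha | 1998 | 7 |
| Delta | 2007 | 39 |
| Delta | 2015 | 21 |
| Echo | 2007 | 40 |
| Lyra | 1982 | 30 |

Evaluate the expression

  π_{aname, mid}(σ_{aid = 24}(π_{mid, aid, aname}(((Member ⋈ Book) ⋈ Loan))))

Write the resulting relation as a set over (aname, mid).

{(Jo, 21), (Jo, 39)}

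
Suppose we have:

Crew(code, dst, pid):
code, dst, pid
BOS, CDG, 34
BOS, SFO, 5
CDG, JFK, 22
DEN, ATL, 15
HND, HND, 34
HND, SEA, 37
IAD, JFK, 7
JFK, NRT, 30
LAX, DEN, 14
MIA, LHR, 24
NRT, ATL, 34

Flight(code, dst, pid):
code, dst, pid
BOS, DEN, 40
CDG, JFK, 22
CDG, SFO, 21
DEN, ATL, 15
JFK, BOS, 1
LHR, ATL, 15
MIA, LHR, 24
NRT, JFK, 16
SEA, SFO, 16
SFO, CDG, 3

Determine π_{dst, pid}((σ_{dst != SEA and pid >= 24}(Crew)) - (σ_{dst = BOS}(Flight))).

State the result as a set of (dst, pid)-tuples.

Filtering on dst != SEA and pid >= 24 leaves {(BOS, CDG, 34), (HND, HND, 34), (JFK, NRT, 30), (MIA, LHR, 24), (NRT, ATL, 34)}.
Filtering on dst = BOS leaves {(JFK, BOS, 1)}.
Difference: {(BOS, CDG, 34), (HND, HND, 34), (JFK, NRT, 30), (MIA, LHR, 24), (NRT, ATL, 34)} with {(JFK, BOS, 1)} → {(BOS, CDG, 34), (HND, HND, 34), (JFK, NRT, 30), (MIA, LHR, 24), (NRT, ATL, 34)}
π[dst, pid]: project onto (dst, pid) → {(ATL, 34), (CDG, 34), (HND, 34), (LHR, 24), (NRT, 30)}

{(ATL, 34), (CDG, 34), (HND, 34), (LHR, 24), (NRT, 30)}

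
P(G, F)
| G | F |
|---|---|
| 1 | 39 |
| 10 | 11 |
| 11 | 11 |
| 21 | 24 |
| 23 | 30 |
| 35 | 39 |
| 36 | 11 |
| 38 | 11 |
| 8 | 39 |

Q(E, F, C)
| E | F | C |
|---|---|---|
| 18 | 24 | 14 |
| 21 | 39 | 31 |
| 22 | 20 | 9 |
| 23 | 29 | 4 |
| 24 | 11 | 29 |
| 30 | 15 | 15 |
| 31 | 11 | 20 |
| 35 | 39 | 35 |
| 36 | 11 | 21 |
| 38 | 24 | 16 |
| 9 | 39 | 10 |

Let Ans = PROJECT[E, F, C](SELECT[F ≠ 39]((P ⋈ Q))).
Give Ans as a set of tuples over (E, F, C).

{(18, 24, 14), (24, 11, 29), (31, 11, 20), (36, 11, 21), (38, 24, 16)}

Joining P and Q on F yields {(1, 39, 21, 31), (1, 39, 35, 35), (1, 39, 9, 10), (10, 11, 24, 29), (10, 11, 31, 20), (10, 11, 36, 21), (11, 11, 24, 29), (11, 11, 31, 20), (11, 11, 36, 21), (21, 24, 18, 14), (21, 24, 38, 16), (35, 39, 21, 31), (35, 39, 35, 35), (35, 39, 9, 10), (36, 11, 24, 29), (36, 11, 31, 20), (36, 11, 36, 21), (38, 11, 24, 29), (38, 11, 31, 20), (38, 11, 36, 21), (8, 39, 21, 31), (8, 39, 35, 35), (8, 39, 9, 10)}.
Selection F ≠ 39: {(10, 11, 24, 29), (10, 11, 31, 20), (10, 11, 36, 21), (11, 11, 24, 29), (11, 11, 31, 20), (11, 11, 36, 21), (21, 24, 18, 14), (21, 24, 38, 16), (36, 11, 24, 29), (36, 11, 31, 20), (36, 11, 36, 21), (38, 11, 24, 29), (38, 11, 31, 20), (38, 11, 36, 21)}
π[E, F, C]: project onto (E, F, C) (9 duplicate(s) eliminated) → {(18, 24, 14), (24, 11, 29), (31, 11, 20), (36, 11, 21), (38, 24, 16)}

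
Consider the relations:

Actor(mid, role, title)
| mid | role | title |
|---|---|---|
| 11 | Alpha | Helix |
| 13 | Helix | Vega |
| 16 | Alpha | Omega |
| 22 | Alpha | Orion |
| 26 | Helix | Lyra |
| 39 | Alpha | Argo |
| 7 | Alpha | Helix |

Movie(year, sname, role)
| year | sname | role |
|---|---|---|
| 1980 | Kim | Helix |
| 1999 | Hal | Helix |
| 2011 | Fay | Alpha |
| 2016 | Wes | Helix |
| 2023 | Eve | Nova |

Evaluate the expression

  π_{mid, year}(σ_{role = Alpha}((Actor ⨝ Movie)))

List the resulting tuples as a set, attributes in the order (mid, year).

{(11, 2011), (16, 2011), (22, 2011), (39, 2011), (7, 2011)}

Joining Actor and Movie on role yields {(11, Alpha, Helix, 2011, Fay), (13, Helix, Vega, 1980, Kim), (13, Helix, Vega, 1999, Hal), (13, Helix, Vega, 2016, Wes), (16, Alpha, Omega, 2011, Fay), (22, Alpha, Orion, 2011, Fay), (26, Helix, Lyra, 1980, Kim), (26, Helix, Lyra, 1999, Hal), (26, Helix, Lyra, 2016, Wes), (39, Alpha, Argo, 2011, Fay), (7, Alpha, Helix, 2011, Fay)}.
σ[role = Alpha]: keep tuples satisfying role = Alpha → {(11, Alpha, Helix, 2011, Fay), (16, Alpha, Omega, 2011, Fay), (22, Alpha, Orion, 2011, Fay), (39, Alpha, Argo, 2011, Fay), (7, Alpha, Helix, 2011, Fay)}
Keep only column(s) mid, year: {(11, 2011), (16, 2011), (22, 2011), (39, 2011), (7, 2011)}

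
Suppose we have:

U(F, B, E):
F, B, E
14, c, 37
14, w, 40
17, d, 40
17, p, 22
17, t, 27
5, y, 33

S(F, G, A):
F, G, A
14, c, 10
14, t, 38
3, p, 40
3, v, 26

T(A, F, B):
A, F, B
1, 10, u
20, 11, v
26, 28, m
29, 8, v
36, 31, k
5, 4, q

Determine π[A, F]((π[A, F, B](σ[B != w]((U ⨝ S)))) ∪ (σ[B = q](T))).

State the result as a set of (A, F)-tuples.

{(10, 14), (38, 14), (5, 4)}

U ⋈ S (natural join on F): {(14, c, 37, c, 10), (14, c, 37, t, 38), (14, w, 40, c, 10), (14, w, 40, t, 38)}
σ[B != w]: keep tuples satisfying B != w → {(14, c, 37, c, 10), (14, c, 37, t, 38)}
π_{A, F, B} gives {(10, 14, c), (38, 14, c)}.
σ[B = q]: keep tuples satisfying B = q → {(5, 4, q)}
Union: {(10, 14, c), (38, 14, c)} with {(5, 4, q)} → {(10, 14, c), (38, 14, c), (5, 4, q)}
π_{A, F} gives {(10, 14), (38, 14), (5, 4)}.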